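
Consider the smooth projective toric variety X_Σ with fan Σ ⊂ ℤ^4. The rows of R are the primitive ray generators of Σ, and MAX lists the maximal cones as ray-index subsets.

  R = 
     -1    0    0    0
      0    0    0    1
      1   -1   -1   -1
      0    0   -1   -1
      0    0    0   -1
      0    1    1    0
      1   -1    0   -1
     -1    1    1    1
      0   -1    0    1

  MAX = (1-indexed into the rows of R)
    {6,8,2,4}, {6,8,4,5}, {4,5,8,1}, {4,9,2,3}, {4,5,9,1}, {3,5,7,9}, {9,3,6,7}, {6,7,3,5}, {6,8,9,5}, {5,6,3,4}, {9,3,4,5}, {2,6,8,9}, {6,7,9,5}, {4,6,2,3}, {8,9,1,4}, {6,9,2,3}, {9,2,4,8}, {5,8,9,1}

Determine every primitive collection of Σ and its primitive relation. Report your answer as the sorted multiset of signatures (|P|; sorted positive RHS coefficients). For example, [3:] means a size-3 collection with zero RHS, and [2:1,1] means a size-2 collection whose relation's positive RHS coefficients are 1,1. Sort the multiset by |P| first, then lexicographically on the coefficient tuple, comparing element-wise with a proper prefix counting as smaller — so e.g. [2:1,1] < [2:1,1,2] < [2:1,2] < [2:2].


12 collections generate NE(X_Σ); each relation:

  {2,5}:  v_{2} + v_{5} = 0  ⇒ sig = [2:]
  {3,8}:  v_{3} + v_{8} = 0  ⇒ sig = [2:]
  {1,6}:  v_{1} + v_{6} = v_{5} + v_{8}  ⇒ sig = [2:1,1]
  {4,7}:  v_{4} + v_{7} = v_{3} + v_{5}  ⇒ sig = [2:1,1]
  {1,2}:  v_{1} + v_{2} = v_{4} + v_{8} + v_{9}  ⇒ sig = [2:1,1,1]
  {1,3}:  v_{1} + v_{3} = v_{4} + v_{5} + v_{9}  ⇒ sig = [2:1,1,1]
  {2,7}:  v_{2} + v_{7} = v_{3} + v_{6} + v_{9}  ⇒ sig = [2:1,1,1]
  {7,8}:  v_{7} + v_{8} = v_{5} + v_{6} + v_{9}  ⇒ sig = [2:1,1,1]
  {1,7}:  v_{1} + v_{7} = 2·v_{5} + v_{9}  ⇒ sig = [2:1,2]
  {4,6,9}:  v_{4} + v_{6} + v_{9} = 0  ⇒ sig = [3:]
  {3,5,6,9}:  v_{3} + v_{5} + v_{6} + v_{9} = v_{7}  ⇒ sig = [4:1]
  {4,5,8,9}:  v_{4} + v_{5} + v_{8} + v_{9} = v_{1}  ⇒ sig = [4:1]

so the primitive-relation signature multiset is
[[2:], [2:], [2:1,1], [2:1,1], [2:1,1,1], [2:1,1,1], [2:1,1,1], [2:1,1,1], [2:1,2], [3:], [4:1], [4:1]]


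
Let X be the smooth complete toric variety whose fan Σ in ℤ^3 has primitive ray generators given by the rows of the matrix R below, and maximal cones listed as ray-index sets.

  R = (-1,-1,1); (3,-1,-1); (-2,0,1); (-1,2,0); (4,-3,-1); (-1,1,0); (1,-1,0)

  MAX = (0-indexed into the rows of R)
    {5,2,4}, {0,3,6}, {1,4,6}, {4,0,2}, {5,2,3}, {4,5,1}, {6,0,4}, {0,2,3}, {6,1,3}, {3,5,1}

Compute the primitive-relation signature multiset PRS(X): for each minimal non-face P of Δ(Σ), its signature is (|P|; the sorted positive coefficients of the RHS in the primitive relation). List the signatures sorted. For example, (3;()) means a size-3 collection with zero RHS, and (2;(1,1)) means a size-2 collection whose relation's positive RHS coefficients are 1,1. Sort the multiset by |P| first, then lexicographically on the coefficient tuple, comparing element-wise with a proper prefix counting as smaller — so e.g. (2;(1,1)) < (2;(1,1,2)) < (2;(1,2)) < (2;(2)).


Σ has 6 primitive collections:

  {5,6}:  v_{5} + v_{6} = 0  ⟹  sig = (2;())
  {0,5}:  v_{0} + v_{5} = v_{2}  ⟹  sig = (2;(1))
  {1,2}:  v_{1} + v_{2} = v_{6}  ⟹  sig = (2;(1))
  {2,6}:  v_{2} + v_{6} = v_{0}  ⟹  sig = (2;(1))
  {3,4}:  v_{3} + v_{4} = v_{1}  ⟹  sig = (2;(1))
  {0,1}:  v_{0} + v_{1} = 2·v_{6}  ⟹  sig = (2;(2))

Sorted signature multiset PRS(X):
    (2;())
    (2;(1))
    (2;(1))
    (2;(1))
    (2;(1))
    (2;(2))


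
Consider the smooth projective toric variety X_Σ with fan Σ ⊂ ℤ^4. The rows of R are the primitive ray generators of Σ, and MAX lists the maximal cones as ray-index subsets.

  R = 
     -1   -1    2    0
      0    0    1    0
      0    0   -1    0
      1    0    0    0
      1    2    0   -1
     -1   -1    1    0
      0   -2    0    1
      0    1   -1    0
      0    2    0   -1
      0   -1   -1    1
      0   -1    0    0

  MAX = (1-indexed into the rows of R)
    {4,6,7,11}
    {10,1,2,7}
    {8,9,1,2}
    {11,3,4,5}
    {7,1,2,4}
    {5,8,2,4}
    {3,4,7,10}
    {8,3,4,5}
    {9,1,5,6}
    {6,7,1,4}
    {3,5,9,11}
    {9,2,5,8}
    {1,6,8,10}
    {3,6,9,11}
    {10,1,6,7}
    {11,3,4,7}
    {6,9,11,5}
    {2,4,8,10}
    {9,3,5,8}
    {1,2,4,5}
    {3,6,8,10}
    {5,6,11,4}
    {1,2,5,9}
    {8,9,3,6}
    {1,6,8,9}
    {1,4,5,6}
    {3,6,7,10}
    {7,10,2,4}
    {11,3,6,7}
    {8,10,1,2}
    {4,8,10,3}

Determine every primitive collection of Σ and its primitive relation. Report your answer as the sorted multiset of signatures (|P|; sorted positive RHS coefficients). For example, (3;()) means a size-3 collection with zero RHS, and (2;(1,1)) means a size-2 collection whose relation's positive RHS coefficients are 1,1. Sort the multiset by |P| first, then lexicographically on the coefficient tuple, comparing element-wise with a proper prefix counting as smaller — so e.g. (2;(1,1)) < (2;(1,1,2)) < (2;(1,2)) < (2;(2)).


21 minimal non-faces of Δ(Σ) (on 11 rays):

  P = {2,3}:  v_{2} + v_{3} = 0  ⟹  sig = (2;())
  P = {7,9}:  v_{7} + v_{9} = 0  ⟹  sig = (2;())
  P = {1,3}:  v_{1} + v_{3} = v_{6}  ⟹  sig = (2;(1))
  P = {2,6}:  v_{2} + v_{6} = v_{1}  ⟹  sig = (2;(1))
  P = {4,9}:  v_{4} + v_{9} = v_{5}  ⟹  sig = (2;(1))
  P = {5,7}:  v_{5} + v_{7} = v_{4}  ⟹  sig = (2;(1))
  P = {7,8}:  v_{7} + v_{8} = v_{10}  ⟹  sig = (2;(1))
  P = {8,11}:  v_{8} + v_{11} = v_{3}  ⟹  sig = (2;(1))
  P = {9,10}:  v_{9} + v_{10} = v_{8}  ⟹  sig = (2;(1))
  P = {2,11}:  v_{2} + v_{11} = v_{4} + v_{6}  ⟹  sig = (2;(1,1))
  P = {5,10}:  v_{5} + v_{10} = v_{4} + v_{8}  ⟹  sig = (2;(1,1))
  P = {10,11}:  v_{10} + v_{11} = v_{3} + v_{7}  ⟹  sig = (2;(1,1))
  P = {1,11}:  v_{1} + v_{11} = v_{4} + 2·v_{6}  ⟹  sig = (2;(1,2))
  P = {4,6,8}:  v_{4} + v_{6} + v_{8} = 0  ⟹  sig = (3;())
  P = {1,4,8}:  v_{1} + v_{4} + v_{8} = v_{2}  ⟹  sig = (3;(1))
  P = {3,4,6}:  v_{3} + v_{4} + v_{6} = v_{11}  ⟹  sig = (3;(1))
  P = {4,6,10}:  v_{4} + v_{6} + v_{10} = v_{7}  ⟹  sig = (3;(1))
  P = {5,6,8}:  v_{5} + v_{6} + v_{8} = v_{9}  ⟹  sig = (3;(1))
  P = {1,4,10}:  v_{1} + v_{4} + v_{10} = v_{2} + v_{7}  ⟹  sig = (3;(1,1))
  P = {1,5,8}:  v_{1} + v_{5} + v_{8} = v_{2} + v_{9}  ⟹  sig = (3;(1,1))
  P = {3,5,6}:  v_{3} + v_{5} + v_{6} = v_{9} + v_{11}  ⟹  sig = (3;(1,1))

Hence PRS(X_Σ) =
    (2;())
    (2;())
    (2;(1))
    (2;(1))
    (2;(1))
    (2;(1))
    (2;(1))
    (2;(1))
    (2;(1))
    (2;(1,1))
    (2;(1,1))
    (2;(1,1))
    (2;(1,2))
    (3;())
    (3;(1))
    (3;(1))
    (3;(1))
    (3;(1))
    (3;(1,1))
    (3;(1,1))
    (3;(1,1))


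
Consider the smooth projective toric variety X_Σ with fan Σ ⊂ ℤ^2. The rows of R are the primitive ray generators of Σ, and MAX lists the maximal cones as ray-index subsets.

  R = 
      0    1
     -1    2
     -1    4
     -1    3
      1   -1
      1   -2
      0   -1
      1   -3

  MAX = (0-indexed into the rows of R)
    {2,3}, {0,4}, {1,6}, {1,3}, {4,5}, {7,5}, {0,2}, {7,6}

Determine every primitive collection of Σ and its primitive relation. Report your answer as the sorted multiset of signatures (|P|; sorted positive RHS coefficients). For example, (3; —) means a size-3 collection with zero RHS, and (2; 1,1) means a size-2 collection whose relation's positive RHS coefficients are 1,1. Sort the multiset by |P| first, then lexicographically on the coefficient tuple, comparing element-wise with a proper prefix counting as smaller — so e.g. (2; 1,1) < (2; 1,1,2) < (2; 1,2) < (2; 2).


|primitive collections| = 20. Relations:

  P={0,6}:  v_{0} + v_{6} = 0 — sig = (2; —)
  P={1,5}:  v_{1} + v_{5} = 0 — sig = (2; —)
  P={3,7}:  v_{3} + v_{7} = 0 — sig = (2; —)
  P={0,1}:  v_{0} + v_{1} = v_{3} — sig = (2; 1)
  P={0,3}:  v_{0} + v_{3} = v_{2} — sig = (2; 1)
  P={0,5}:  v_{0} + v_{5} = v_{4} — sig = (2; 1)
  P={0,7}:  v_{0} + v_{7} = v_{5} — sig = (2; 1)
  P={1,4}:  v_{1} + v_{4} = v_{0} — sig = (2; 1)
  P={1,7}:  v_{1} + v_{7} = v_{6} — sig = (2; 1)
  P={2,6}:  v_{2} + v_{6} = v_{3} — sig = (2; 1)
  P={2,7}:  v_{2} + v_{7} = v_{0} — sig = (2; 1)
  P={3,5}:  v_{3} + v_{5} = v_{0} — sig = (2; 1)
  P={3,6}:  v_{3} + v_{6} = v_{1} — sig = (2; 1)
  P={4,6}:  v_{4} + v_{6} = v_{5} — sig = (2; 1)
  P={5,6}:  v_{5} + v_{6} = v_{7} — sig = (2; 1)
  P={1,2}:  v_{1} + v_{2} = 2·v_{3} — sig = (2; 2)
  P={2,5}:  v_{2} + v_{5} = 2·v_{0} — sig = (2; 2)
  P={3,4}:  v_{3} + v_{4} = 2·v_{0} — sig = (2; 2)
  P={4,7}:  v_{4} + v_{7} = 2·v_{5} — sig = (2; 2)
  P={2,4}:  v_{2} + v_{4} = 3·v_{0} — sig = (2; 3)

so the primitive-relation signature multiset is
[(2; —), (2; —), (2; —), (2; 1), (2; 1), (2; 1), (2; 1), (2; 1), (2; 1), (2; 1), (2; 1), (2; 1), (2; 1), (2; 1), (2; 1), (2; 2), (2; 2), (2; 2), (2; 2), (2; 3)]


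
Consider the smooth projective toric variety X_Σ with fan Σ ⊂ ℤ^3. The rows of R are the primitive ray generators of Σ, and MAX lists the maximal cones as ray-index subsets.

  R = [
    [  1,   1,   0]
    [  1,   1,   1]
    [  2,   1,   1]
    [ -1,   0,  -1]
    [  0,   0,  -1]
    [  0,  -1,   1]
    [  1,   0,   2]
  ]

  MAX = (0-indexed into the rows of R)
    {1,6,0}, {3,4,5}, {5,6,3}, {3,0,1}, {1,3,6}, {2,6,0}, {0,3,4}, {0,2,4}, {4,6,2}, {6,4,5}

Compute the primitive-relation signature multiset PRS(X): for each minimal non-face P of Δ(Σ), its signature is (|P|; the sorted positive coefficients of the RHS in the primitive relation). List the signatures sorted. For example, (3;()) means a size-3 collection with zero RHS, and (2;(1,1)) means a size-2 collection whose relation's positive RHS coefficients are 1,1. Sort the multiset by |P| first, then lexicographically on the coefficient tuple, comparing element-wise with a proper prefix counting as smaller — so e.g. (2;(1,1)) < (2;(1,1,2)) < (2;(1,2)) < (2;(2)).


|primitive collections| = 9. Relations:

  P={1,4}:  v_{1} + v_{4} = v_{0} ; sig = (2;(1))
  P={1,5}:  v_{1} + v_{5} = v_{6} ; sig = (2;(1))
  P={2,3}:  v_{2} + v_{3} = v_{0} ; sig = (2;(1))
  P={0,5}:  v_{0} + v_{5} = v_{4} + v_{6} ; sig = (2;(1,1))
  P={1,2}:  v_{1} + v_{2} = 2·v_{0} + v_{6} ; sig = (2;(1,2))
  P={2,5}:  v_{2} + v_{5} = 2·v_{4} + 2·v_{6} ; sig = (2;(2,2))
  P={3,4,6}:  v_{3} + v_{4} + v_{6} = 0 ; sig = (3;())
  P={0,3,6}:  v_{0} + v_{3} + v_{6} = v_{1} ; sig = (3;(1))
  P={0,4,6}:  v_{0} + v_{4} + v_{6} = v_{2} ; sig = (3;(1))

Hence PRS(X_Σ) =
{ (2;(1)) ×3,  (2;(1,1)),  (2;(1,2)),  (2;(2,2)),  (3;()),  (3;(1)) ×2 }


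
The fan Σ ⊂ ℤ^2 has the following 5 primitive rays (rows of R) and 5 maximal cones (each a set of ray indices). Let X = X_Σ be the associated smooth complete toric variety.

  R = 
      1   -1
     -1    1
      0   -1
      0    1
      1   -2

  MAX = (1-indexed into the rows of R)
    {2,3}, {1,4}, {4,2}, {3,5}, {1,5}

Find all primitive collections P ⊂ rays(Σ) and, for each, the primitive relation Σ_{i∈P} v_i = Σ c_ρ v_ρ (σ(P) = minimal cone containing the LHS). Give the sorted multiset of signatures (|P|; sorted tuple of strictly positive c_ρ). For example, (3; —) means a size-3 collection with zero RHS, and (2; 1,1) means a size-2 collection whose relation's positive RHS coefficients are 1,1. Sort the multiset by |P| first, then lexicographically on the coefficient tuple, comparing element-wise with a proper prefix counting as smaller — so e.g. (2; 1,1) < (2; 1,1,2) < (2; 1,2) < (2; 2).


|primitive collections| = 5. Relations:

  P={1,2}:  v_{1} + v_{2} = 0 ; sig = (2; —)
  P={3,4}:  v_{3} + v_{4} = 0 ; sig = (2; —)
  P={1,3}:  v_{1} + v_{3} = v_{5} ; sig = (2; 1)
  P={2,5}:  v_{2} + v_{5} = v_{3} ; sig = (2; 1)
  P={4,5}:  v_{4} + v_{5} = v_{1} ; sig = (2; 1)

Signatures (|P|; sorted positive RHS coefficients), sorted:
    (2; —)
    (2; —)
    (2; 1)
    (2; 1)
    (2; 1)


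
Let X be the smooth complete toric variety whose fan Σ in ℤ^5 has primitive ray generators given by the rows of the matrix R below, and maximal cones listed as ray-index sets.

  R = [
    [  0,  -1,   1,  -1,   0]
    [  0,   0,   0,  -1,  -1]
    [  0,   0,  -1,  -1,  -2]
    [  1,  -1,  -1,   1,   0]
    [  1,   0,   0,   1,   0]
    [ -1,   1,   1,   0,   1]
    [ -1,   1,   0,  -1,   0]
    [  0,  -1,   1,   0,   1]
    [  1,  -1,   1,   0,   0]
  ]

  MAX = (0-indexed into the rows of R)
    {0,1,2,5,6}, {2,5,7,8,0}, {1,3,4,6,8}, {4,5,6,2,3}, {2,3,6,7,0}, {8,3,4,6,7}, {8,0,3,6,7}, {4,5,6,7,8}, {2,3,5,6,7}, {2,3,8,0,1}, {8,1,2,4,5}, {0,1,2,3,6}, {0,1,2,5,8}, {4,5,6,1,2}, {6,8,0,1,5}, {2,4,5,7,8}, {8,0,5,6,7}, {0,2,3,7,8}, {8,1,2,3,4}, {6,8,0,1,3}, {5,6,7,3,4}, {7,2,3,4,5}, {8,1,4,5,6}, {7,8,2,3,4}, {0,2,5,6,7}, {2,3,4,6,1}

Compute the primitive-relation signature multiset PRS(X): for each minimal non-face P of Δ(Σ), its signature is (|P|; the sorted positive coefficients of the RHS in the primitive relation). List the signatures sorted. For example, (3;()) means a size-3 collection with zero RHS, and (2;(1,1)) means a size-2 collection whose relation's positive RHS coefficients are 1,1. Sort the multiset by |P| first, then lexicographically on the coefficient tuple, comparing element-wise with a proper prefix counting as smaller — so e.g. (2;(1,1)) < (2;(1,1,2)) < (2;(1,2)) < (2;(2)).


Minimal non-faces — 7 found among 9 rays, 26 max cones:

  • {0,4}:  v_{0} + v_{4} = v_{8}  so sig = (2;(1))
  • {1,7}:  v_{1} + v_{7} = v_{0}  so sig = (2;(1))
  • {1,3,5}:  v_{1} + v_{3} + v_{5} = 0  so sig = (3;())
  • {0,3,5}:  v_{0} + v_{3} + v_{5} = v_{7}  so sig = (3;(1))
  • {3,5,8}:  v_{3} + v_{5} + v_{8} = v_{4} + v_{7}  so sig = (3;(1,1))
  • {2,6,8}:  v_{2} + v_{6} + v_{8} = 2·v_{1}  so sig = (3;(2))
  • {2,4,6,7}:  v_{2} + v_{4} + v_{6} + v_{7} = v_{1}  so sig = (4;(1))

Hence PRS(X_Σ) =
{ (2;(1)) ×2,  (3;()),  (3;(1)),  (3;(1,1)),  (3;(2)),  (4;(1)) }


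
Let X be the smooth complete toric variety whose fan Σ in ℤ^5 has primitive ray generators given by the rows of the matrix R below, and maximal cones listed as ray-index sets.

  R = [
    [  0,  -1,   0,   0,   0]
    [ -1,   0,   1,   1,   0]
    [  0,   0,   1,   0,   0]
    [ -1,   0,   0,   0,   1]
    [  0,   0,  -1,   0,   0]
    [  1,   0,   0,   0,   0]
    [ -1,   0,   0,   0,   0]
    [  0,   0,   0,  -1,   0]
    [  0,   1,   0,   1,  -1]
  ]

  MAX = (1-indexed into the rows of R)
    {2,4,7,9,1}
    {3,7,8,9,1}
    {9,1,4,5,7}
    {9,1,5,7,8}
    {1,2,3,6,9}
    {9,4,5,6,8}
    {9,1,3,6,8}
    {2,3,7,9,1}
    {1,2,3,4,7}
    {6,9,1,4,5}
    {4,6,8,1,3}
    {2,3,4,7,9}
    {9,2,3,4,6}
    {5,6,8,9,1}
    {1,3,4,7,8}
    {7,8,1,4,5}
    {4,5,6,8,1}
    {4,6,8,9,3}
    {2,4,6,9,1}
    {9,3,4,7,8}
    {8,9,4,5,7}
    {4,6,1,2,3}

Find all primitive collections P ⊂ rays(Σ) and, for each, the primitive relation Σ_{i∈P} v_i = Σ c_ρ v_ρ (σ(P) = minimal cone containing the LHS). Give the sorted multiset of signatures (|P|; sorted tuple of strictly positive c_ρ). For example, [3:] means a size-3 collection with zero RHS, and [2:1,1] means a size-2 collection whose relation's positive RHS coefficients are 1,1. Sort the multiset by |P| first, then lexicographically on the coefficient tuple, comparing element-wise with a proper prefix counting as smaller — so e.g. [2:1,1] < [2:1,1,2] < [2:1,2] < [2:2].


|primitive collections| = 6. Relations:

  {3,5}:  v_{3} + v_{5} = 0 — sig = [2:]
  {6,7}:  v_{6} + v_{7} = 0 — sig = [2:]
  {2,8}:  v_{2} + v_{8} = v_{3} + v_{7} — sig = [2:1,1]
  {2,5}:  v_{2} + v_{5} = v_{1} + v_{4} + v_{9} — sig = [2:1,1,1]
  {1,3,4,9}:  v_{1} + v_{3} + v_{4} + v_{9} = v_{2} — sig = [4:1]
  {1,4,8,9}:  v_{1} + v_{4} + v_{8} + v_{9} = v_{7} — sig = [4:1]

Signatures (|P|; sorted positive RHS coefficients), sorted:
[[2:], [2:], [2:1,1], [2:1,1,1], [4:1], [4:1]]


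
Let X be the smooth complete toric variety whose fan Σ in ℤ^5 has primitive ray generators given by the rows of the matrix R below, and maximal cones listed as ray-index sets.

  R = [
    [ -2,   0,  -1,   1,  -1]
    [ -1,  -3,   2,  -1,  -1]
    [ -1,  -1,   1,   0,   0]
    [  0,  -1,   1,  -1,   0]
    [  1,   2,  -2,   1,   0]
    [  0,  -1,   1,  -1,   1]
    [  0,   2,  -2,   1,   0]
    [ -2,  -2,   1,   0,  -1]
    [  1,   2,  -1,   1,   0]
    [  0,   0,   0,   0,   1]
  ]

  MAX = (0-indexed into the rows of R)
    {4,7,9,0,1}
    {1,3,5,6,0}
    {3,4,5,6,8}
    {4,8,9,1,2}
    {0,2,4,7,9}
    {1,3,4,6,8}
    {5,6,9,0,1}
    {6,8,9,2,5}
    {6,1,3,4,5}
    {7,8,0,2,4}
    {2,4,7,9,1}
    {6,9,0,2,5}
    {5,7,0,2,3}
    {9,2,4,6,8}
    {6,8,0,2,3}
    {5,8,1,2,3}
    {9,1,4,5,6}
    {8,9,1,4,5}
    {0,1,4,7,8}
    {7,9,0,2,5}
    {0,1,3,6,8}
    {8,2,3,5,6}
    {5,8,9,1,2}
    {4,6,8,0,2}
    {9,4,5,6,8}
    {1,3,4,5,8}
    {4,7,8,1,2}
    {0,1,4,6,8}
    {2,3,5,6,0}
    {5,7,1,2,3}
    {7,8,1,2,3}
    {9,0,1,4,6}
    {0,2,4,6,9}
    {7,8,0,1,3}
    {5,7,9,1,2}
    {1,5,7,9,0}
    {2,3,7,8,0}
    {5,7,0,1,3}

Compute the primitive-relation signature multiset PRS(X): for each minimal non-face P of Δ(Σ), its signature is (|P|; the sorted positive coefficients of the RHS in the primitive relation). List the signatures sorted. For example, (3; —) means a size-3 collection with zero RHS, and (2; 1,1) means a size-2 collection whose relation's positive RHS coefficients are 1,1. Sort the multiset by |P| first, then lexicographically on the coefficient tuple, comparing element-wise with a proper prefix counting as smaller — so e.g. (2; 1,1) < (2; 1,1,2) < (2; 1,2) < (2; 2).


16 minimal non-faces of Δ(Σ) (on 10 rays):

  • {3,9}:  v_{3} + v_{9} = v_{5} — sig = (2; 1)
  • {6,7}:  v_{6} + v_{7} = v_{0} — sig = (2; 1)
  • {2,3,4}:  v_{2} + v_{3} + v_{4} = 0 — sig = (3; —)
  • {1,2,6}:  v_{1} + v_{2} + v_{6} = v_{7} — sig = (3; 1)
  • {2,4,5}:  v_{2} + v_{4} + v_{5} = v_{9} — sig = (3; 1)
  • {5,7,8}:  v_{5} + v_{7} + v_{8} = v_{2} — sig = (3; 1)
  • {0,5,8}:  v_{0} + v_{5} + v_{8} = v_{2} + v_{6} — sig = (3; 1,1)
  • {3,4,7}:  v_{3} + v_{4} + v_{7} = v_{1} + v_{6} — sig = (3; 1,1)
  • {4,5,7}:  v_{4} + v_{5} + v_{7} = v_{1} + v_{6} + v_{9} — sig = (3; 1,1,1)
  • {0,4,5}:  v_{0} + v_{4} + v_{5} = v_{1} + 2·v_{6} + v_{9} — sig = (3; 1,1,2)
  • {0,8,9}:  v_{0} + v_{8} + v_{9} = 2·v_{2} + v_{4} + v_{6} — sig = (3; 1,1,2)
  • {0,3,4}:  v_{0} + v_{3} + v_{4} = v_{1} + 2·v_{6} — sig = (3; 1,2)
  • {7,8,9}:  v_{7} + v_{8} + v_{9} = 2·v_{2} + v_{4} — sig = (3; 1,2)
  • {0,1,2}:  v_{0} + v_{1} + v_{2} = 2·v_{7} — sig = (3; 2)
  • {1,5,6,8}:  v_{1} + v_{5} + v_{6} + v_{8} = 0 — sig = (4; —)
  • {1,6,8,9}:  v_{1} + v_{6} + v_{8} + v_{9} = v_{2} + v_{4} — sig = (4; 1,1)

Sorted signature multiset PRS(X):
    (2; 1)
    (2; 1)
    (3; —)
    (3; 1)
    (3; 1)
    (3; 1)
    (3; 1,1)
    (3; 1,1)
    (3; 1,1,1)
    (3; 1,1,2)
    (3; 1,1,2)
    (3; 1,2)
    (3; 1,2)
    (3; 2)
    (4; —)
    (4; 1,1)


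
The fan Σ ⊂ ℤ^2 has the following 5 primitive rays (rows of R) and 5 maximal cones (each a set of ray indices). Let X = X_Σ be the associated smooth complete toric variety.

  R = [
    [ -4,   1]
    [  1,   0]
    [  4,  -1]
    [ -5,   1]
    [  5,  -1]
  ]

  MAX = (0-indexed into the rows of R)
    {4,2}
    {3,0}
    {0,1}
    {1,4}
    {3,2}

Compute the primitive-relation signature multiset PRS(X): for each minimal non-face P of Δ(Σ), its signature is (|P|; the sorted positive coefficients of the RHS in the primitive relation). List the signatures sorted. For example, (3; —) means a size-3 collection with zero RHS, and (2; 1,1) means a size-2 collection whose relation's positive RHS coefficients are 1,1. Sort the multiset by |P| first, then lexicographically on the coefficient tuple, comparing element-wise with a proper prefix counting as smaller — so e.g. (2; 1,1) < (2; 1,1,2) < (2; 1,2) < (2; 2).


5 minimal non-faces of Δ(Σ) (on 5 rays):

  {0,2}:  v_{0} + v_{2} = 0 ; sig = (2; —)
  {3,4}:  v_{3} + v_{4} = 0 ; sig = (2; —)
  {0,4}:  v_{0} + v_{4} = v_{1} ; sig = (2; 1)
  {1,2}:  v_{1} + v_{2} = v_{4} ; sig = (2; 1)
  {1,3}:  v_{1} + v_{3} = v_{0} ; sig = (2; 1)

so the primitive-relation signature multiset is
    (2; —)
    (2; —)
    (2; 1)
    (2; 1)
    (2; 1)


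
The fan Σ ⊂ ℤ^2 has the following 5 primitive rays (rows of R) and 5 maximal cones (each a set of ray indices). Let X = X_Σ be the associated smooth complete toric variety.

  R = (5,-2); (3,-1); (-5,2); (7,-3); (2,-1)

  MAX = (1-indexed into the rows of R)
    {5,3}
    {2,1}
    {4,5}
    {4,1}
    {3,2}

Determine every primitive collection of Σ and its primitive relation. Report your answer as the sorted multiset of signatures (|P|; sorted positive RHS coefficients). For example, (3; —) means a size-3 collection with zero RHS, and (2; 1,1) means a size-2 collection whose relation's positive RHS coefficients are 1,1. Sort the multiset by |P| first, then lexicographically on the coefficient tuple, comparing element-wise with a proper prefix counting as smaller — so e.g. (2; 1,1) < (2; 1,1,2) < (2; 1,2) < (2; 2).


Minimal non-faces — 5 found among 5 rays, 5 max cones:

  P = {1,3}:  v_{1} + v_{3} = 0  →  sig = (2; —)
  P = {1,5}:  v_{1} + v_{5} = v_{4}  →  sig = (2; 1)
  P = {2,5}:  v_{2} + v_{5} = v_{1}  →  sig = (2; 1)
  P = {3,4}:  v_{3} + v_{4} = v_{5}  →  sig = (2; 1)
  P = {2,4}:  v_{2} + v_{4} = 2·v_{1}  →  sig = (2; 2)

so the primitive-relation signature multiset is
    |P|=2: 5 collections, coeffs (), (1), (1), (1), (2)


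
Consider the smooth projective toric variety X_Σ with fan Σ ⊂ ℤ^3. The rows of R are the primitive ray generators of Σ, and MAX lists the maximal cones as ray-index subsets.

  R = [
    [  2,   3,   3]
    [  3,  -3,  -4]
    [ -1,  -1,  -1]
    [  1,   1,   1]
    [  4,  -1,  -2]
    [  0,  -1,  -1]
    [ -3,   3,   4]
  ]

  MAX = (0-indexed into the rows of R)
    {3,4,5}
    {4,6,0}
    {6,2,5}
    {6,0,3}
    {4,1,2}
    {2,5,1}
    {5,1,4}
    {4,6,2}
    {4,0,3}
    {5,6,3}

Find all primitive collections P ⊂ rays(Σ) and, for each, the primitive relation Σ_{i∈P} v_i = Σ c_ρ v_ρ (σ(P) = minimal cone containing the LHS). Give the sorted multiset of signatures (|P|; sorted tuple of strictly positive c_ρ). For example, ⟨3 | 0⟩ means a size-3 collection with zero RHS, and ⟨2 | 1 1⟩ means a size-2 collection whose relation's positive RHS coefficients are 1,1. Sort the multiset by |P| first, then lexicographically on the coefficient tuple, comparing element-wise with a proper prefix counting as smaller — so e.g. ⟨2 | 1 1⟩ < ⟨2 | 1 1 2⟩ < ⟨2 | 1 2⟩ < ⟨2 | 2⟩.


The 9 primitive collections of Σ (r=7, n=3):

  P={1,6}:  v_{1} + v_{6} = 0  ⇒ sig = ⟨2 | 0⟩
  P={2,3}:  v_{2} + v_{3} = 0  ⇒ sig = ⟨2 | 0⟩
  P={0,1}:  v_{0} + v_{1} = v_{3} + v_{4}  ⇒ sig = ⟨2 | 1 1⟩
  P={0,2}:  v_{0} + v_{2} = v_{4} + v_{6}  ⇒ sig = ⟨2 | 1 1⟩
  P={1,3}:  v_{1} + v_{3} = v_{4} + v_{5}  ⇒ sig = ⟨2 | 1 1⟩
  P={0,5}:  v_{0} + v_{5} = 2·v_{3}  ⇒ sig = ⟨2 | 2⟩
  P={2,4,5}:  v_{2} + v_{4} + v_{5} = v_{1}  ⇒ sig = ⟨3 | 1⟩
  P={3,4,6}:  v_{3} + v_{4} + v_{6} = v_{0}  ⇒ sig = ⟨3 | 1⟩
  P={4,5,6}:  v_{4} + v_{5} + v_{6} = v_{3}  ⇒ sig = ⟨3 | 1⟩

so the primitive-relation signature multiset is
    ⟨2 | 0⟩
    ⟨2 | 0⟩
    ⟨2 | 1 1⟩
    ⟨2 | 1 1⟩
    ⟨2 | 1 1⟩
    ⟨2 | 2⟩
    ⟨3 | 1⟩
    ⟨3 | 1⟩
    ⟨3 | 1⟩


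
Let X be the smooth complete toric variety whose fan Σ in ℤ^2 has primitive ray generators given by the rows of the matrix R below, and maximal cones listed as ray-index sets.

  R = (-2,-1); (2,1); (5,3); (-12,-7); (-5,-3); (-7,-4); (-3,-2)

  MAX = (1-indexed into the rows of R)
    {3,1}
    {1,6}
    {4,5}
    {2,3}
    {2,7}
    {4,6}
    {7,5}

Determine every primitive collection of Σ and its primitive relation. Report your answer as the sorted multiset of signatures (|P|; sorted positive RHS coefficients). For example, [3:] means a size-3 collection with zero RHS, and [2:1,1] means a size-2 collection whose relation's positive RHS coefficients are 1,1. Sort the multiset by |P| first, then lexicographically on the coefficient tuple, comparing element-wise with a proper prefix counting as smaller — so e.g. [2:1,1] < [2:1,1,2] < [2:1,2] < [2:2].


The 14 primitive collections of Σ (r=7, n=2):

  P={1,2}:  v_{1} + v_{2} = 0  ⟹  sig = [2:]
  P={3,5}:  v_{3} + v_{5} = 0  ⟹  sig = [2:]
  P={1,5}:  v_{1} + v_{5} = v_{6}  ⟹  sig = [2:1]
  P={1,7}:  v_{1} + v_{7} = v_{5}  ⟹  sig = [2:1]
  P={2,5}:  v_{2} + v_{5} = v_{7}  ⟹  sig = [2:1]
  P={2,6}:  v_{2} + v_{6} = v_{5}  ⟹  sig = [2:1]
  P={3,4}:  v_{3} + v_{4} = v_{6}  ⟹  sig = [2:1]
  P={3,6}:  v_{3} + v_{6} = v_{1}  ⟹  sig = [2:1]
  P={3,7}:  v_{3} + v_{7} = v_{2}  ⟹  sig = [2:1]
  P={5,6}:  v_{5} + v_{6} = v_{4}  ⟹  sig = [2:1]
  P={1,4}:  v_{1} + v_{4} = 2·v_{6}  ⟹  sig = [2:2]
  P={2,4}:  v_{2} + v_{4} = 2·v_{5}  ⟹  sig = [2:2]
  P={6,7}:  v_{6} + v_{7} = 2·v_{5}  ⟹  sig = [2:2]
  P={4,7}:  v_{4} + v_{7} = 3·v_{5}  ⟹  sig = [2:3]

Hence PRS(X_Σ) =
    |P|=2: 14 collections, coeffs (), (), (1), (1), (1), (1), (1), (1), (1), (1), (2), (2), (2), (3)


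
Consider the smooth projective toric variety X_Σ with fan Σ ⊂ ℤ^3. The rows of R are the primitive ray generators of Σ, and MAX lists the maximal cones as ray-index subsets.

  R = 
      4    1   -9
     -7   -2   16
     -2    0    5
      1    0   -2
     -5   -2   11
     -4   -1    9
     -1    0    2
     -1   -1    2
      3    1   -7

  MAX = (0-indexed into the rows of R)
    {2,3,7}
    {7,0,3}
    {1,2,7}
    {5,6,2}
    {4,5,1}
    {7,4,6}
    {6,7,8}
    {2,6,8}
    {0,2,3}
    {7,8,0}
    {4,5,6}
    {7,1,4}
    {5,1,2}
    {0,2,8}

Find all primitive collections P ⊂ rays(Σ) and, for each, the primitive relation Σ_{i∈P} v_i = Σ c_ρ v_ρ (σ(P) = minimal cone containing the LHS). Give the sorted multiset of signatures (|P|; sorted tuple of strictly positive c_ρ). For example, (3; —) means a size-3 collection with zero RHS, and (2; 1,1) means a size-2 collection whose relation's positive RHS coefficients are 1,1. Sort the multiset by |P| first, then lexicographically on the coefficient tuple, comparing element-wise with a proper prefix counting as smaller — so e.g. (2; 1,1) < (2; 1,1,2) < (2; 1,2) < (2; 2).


18 collections generate NE(X_Σ); each relation:

  P={0,5}:  v_{0} + v_{5} = 0  so sig = (2; —)
  P={3,6}:  v_{3} + v_{6} = 0  so sig = (2; —)
  P={0,4}:  v_{0} + v_{4} = v_{7}  so sig = (2; 1)
  P={0,6}:  v_{0} + v_{6} = v_{8}  so sig = (2; 1)
  P={1,8}:  v_{1} + v_{8} = v_{5}  so sig = (2; 1)
  P={2,4}:  v_{2} + v_{4} = v_{1}  so sig = (2; 1)
  P={3,8}:  v_{3} + v_{8} = v_{0}  so sig = (2; 1)
  P={5,7}:  v_{5} + v_{7} = v_{4}  so sig = (2; 1)
  P={5,8}:  v_{5} + v_{8} = v_{6}  so sig = (2; 1)
  P={0,1}:  v_{0} + v_{1} = v_{2} + v_{7}  so sig = (2; 1,1)
  P={3,5}:  v_{3} + v_{5} = v_{2} + v_{7}  so sig = (2; 1,1)
  P={4,8}:  v_{4} + v_{8} = v_{6} + v_{7}  so sig = (2; 1,1)
  P={3,4}:  v_{3} + v_{4} = v_{2} + 2·v_{7}  so sig = (2; 1,2)
  P={1,6}:  v_{1} + v_{6} = 2·v_{5}  so sig = (2; 2)
  P={1,3}:  v_{1} + v_{3} = 2·v_{2} + 2·v_{7}  so sig = (2; 2,2)
  P={2,7,8}:  v_{2} + v_{7} + v_{8} = 0  so sig = (3; —)
  P={0,2,7}:  v_{0} + v_{2} + v_{7} = v_{3}  so sig = (3; 1)
  P={2,6,7}:  v_{2} + v_{6} + v_{7} = v_{5}  so sig = (3; 1)

Sorted signature multiset PRS(X):
    |P|=2: 15 collections, coeffs (), (), (1), (1), (1), (1), (1), (1), (1), (1,1), (1,1), (1,1), (1,2), (2), (2,2)
    |P|=3: 3 collections, coeffs (), (1), (1)


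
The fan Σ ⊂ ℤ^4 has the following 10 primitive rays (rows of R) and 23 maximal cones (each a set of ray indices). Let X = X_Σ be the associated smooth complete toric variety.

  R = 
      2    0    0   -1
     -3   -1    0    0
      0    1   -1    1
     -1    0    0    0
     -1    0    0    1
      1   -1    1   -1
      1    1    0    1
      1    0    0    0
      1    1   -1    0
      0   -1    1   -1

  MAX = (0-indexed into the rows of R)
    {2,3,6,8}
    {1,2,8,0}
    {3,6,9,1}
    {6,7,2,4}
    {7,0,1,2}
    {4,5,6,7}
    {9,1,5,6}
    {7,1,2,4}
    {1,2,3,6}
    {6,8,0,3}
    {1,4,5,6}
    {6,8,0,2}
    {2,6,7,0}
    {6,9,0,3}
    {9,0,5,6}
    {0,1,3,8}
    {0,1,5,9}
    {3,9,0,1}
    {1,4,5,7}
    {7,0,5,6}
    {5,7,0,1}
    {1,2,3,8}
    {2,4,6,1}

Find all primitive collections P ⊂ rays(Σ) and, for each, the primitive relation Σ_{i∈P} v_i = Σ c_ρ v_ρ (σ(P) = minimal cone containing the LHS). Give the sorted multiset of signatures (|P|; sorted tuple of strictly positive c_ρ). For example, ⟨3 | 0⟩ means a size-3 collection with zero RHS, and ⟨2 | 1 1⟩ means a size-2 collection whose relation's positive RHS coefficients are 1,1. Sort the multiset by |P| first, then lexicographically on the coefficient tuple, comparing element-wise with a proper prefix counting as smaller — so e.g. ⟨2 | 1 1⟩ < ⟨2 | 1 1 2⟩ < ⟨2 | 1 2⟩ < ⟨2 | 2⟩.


|primitive collections| = 16. Relations:

  {2,9}:  v_{2} + v_{9} = 0 — sig = ⟨2 | 0⟩
  {3,7}:  v_{3} + v_{7} = 0 — sig = ⟨2 | 0⟩
  {0,4}:  v_{0} + v_{4} = v_{7} — sig = ⟨2 | 1⟩
  {2,5}:  v_{2} + v_{5} = v_{7} — sig = ⟨2 | 1⟩
  {3,5}:  v_{3} + v_{5} = v_{9} — sig = ⟨2 | 1⟩
  {4,8}:  v_{4} + v_{8} = v_{2} — sig = ⟨2 | 1⟩
  {5,8}:  v_{5} + v_{8} = v_{0} — sig = ⟨2 | 1⟩
  {7,9}:  v_{7} + v_{9} = v_{5} — sig = ⟨2 | 1⟩
  {3,4}:  v_{3} + v_{4} = v_{1} + v_{6} — sig = ⟨2 | 1 1⟩
  {7,8}:  v_{7} + v_{8} = v_{0} + v_{2} — sig = ⟨2 | 1 1⟩
  {8,9}:  v_{8} + v_{9} = v_{0} + v_{3} — sig = ⟨2 | 1 1⟩
  {4,9}:  v_{4} + v_{9} = v_{1} + v_{5} + v_{6} — sig = ⟨2 | 1 1 1⟩
  {0,1,6}:  v_{0} + v_{1} + v_{6} = 0 — sig = ⟨3 | 0⟩
  {0,2,3}:  v_{0} + v_{2} + v_{3} = v_{8} — sig = ⟨3 | 1⟩
  {1,6,7}:  v_{1} + v_{6} + v_{7} = v_{4} — sig = ⟨3 | 1⟩
  {1,6,8}:  v_{1} + v_{6} + v_{8} = v_{2} + v_{3} — sig = ⟨3 | 1 1⟩

Sorted signature multiset PRS(X):
[⟨2 | 0⟩, ⟨2 | 0⟩, ⟨2 | 1⟩, ⟨2 | 1⟩, ⟨2 | 1⟩, ⟨2 | 1⟩, ⟨2 | 1⟩, ⟨2 | 1⟩, ⟨2 | 1 1⟩, ⟨2 | 1 1⟩, ⟨2 | 1 1⟩, ⟨2 | 1 1 1⟩, ⟨3 | 0⟩, ⟨3 | 1⟩, ⟨3 | 1⟩, ⟨3 | 1 1⟩]


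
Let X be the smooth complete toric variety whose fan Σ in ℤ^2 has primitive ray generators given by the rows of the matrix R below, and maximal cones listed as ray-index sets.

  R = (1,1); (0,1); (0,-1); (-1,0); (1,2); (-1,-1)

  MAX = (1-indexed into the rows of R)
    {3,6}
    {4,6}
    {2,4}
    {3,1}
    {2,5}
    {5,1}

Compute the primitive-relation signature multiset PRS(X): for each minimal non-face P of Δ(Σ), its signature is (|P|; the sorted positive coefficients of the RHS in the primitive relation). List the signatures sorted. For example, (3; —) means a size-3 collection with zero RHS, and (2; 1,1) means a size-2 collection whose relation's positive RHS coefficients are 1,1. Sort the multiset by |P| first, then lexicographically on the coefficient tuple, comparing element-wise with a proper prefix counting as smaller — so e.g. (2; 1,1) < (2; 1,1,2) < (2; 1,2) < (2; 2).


Primitive collections (9):

  {1,6}:  v_{1} + v_{6} = 0  so sig = (2; —)
  {2,3}:  v_{2} + v_{3} = 0  so sig = (2; —)
  {1,2}:  v_{1} + v_{2} = v_{5}  so sig = (2; 1)
  {1,4}:  v_{1} + v_{4} = v_{2}  so sig = (2; 1)
  {2,6}:  v_{2} + v_{6} = v_{4}  so sig = (2; 1)
  {3,4}:  v_{3} + v_{4} = v_{6}  so sig = (2; 1)
  {3,5}:  v_{3} + v_{5} = v_{1}  so sig = (2; 1)
  {5,6}:  v_{5} + v_{6} = v_{2}  so sig = (2; 1)
  {4,5}:  v_{4} + v_{5} = 2·v_{2}  so sig = (2; 2)

Signatures (|P|; sorted positive RHS coefficients), sorted:
[(2; —), (2; —), (2; 1), (2; 1), (2; 1), (2; 1), (2; 1), (2; 1), (2; 2)]


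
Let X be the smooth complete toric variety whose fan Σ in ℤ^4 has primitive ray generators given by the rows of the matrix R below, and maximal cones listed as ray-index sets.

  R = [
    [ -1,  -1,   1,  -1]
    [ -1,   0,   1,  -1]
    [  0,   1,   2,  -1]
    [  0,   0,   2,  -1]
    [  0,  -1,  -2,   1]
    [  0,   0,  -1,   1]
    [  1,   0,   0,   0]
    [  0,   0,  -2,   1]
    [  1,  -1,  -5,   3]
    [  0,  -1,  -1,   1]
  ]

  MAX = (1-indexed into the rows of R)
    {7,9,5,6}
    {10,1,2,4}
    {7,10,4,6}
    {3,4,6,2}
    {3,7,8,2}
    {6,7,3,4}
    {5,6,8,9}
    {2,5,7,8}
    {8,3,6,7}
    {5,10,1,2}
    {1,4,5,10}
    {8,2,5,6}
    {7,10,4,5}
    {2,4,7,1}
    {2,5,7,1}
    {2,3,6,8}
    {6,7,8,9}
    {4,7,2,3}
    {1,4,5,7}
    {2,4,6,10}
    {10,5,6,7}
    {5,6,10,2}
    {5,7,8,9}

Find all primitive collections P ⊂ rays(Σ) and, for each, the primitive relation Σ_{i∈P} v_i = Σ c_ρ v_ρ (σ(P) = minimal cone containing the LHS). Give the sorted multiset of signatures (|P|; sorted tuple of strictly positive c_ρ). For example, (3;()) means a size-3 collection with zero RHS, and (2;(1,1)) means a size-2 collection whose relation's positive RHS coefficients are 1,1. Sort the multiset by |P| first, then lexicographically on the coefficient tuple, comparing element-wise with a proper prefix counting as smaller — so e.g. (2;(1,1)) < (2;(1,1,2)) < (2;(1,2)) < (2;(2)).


Σ has 18 primitive collections:

  P={3,5}:  v_{3} + v_{5} = 0  so sig = (2;())
  P={4,8}:  v_{4} + v_{8} = 0  so sig = (2;())
  P={1,3}:  v_{1} + v_{3} = v_{2} + v_{4}  so sig = (2;(1,1))
  P={1,6}:  v_{1} + v_{6} = v_{2} + v_{10}  so sig = (2;(1,1))
  P={1,8}:  v_{1} + v_{8} = v_{2} + v_{5}  so sig = (2;(1,1))
  P={2,9}:  v_{2} + v_{9} = v_{5} + v_{8}  so sig = (2;(1,1))
  P={3,10}:  v_{3} + v_{10} = v_{4} + v_{6}  so sig = (2;(1,1))
  P={8,10}:  v_{8} + v_{10} = v_{5} + v_{6}  so sig = (2;(1,1))
  P={3,9}:  v_{3} + v_{9} = v_{6} + v_{7} + v_{8}  so sig = (2;(1,1,1))
  P={4,9}:  v_{4} + v_{9} = v_{5} + v_{6} + v_{7}  so sig = (2;(1,1,1))
  P={9,10}:  v_{9} + v_{10} = 2·v_{5} + 2·v_{6} + v_{7}  so sig = (2;(1,2,2))
  P={1,9}:  v_{1} + v_{9} = 2·v_{5}  so sig = (2;(2))
  P={2,6,7}:  v_{2} + v_{6} + v_{7} = 0  so sig = (3;())
  P={2,4,5}:  v_{2} + v_{4} + v_{5} = v_{1}  so sig = (3;(1))
  P={4,5,6}:  v_{4} + v_{5} + v_{6} = v_{10}  so sig = (3;(1))
  P={2,7,10}:  v_{2} + v_{7} + v_{10} = v_{4} + v_{5}  so sig = (3;(1,1))
  P={1,7,10}:  v_{1} + v_{7} + v_{10} = 2·v_{4} + 2·v_{5}  so sig = (3;(2,2))
  P={5,6,7,8}:  v_{5} + v_{6} + v_{7} + v_{8} = v_{9}  so sig = (4;(1))

Hence PRS(X_Σ) =
[(2;()), (2;()), (2;(1,1)), (2;(1,1)), (2;(1,1)), (2;(1,1)), (2;(1,1)), (2;(1,1)), (2;(1,1,1)), (2;(1,1,1)), (2;(1,2,2)), (2;(2)), (3;()), (3;(1)), (3;(1)), (3;(1,1)), (3;(2,2)), (4;(1))]


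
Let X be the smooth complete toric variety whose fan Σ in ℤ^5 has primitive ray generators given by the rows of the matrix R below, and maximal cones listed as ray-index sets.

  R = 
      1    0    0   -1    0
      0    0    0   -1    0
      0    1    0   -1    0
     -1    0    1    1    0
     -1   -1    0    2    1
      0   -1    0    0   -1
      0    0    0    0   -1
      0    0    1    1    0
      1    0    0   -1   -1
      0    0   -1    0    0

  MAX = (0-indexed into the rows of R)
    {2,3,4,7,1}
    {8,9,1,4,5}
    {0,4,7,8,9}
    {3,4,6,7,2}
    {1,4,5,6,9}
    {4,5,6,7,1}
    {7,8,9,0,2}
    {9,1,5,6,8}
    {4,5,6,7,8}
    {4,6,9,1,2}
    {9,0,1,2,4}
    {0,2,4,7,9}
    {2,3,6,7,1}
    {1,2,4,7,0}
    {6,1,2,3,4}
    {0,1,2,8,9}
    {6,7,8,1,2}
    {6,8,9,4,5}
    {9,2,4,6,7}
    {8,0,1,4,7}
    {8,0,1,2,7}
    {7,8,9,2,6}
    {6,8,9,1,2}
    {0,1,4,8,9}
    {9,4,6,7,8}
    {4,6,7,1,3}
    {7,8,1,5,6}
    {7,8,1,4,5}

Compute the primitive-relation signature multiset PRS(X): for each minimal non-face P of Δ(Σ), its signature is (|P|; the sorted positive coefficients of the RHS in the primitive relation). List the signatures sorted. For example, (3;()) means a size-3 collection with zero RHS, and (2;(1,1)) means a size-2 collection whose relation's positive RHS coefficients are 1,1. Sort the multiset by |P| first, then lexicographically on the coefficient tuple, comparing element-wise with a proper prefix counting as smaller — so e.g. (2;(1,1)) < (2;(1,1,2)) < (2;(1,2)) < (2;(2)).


Minimal non-faces — 12 found among 10 rays, 28 max cones:

  P={0,6}:  v_{0} + v_{6} = v_{8} ; sig = (2;(1))
  P={0,3}:  v_{0} + v_{3} = v_{1} + v_{7} ; sig = (2;(1,1))
  P={2,5}:  v_{2} + v_{5} = v_{1} + v_{6} ; sig = (2;(1,1))
  P={3,8}:  v_{3} + v_{8} = v_{1} + v_{6} + v_{7} ; sig = (2;(1,1,1))
  P={3,9}:  v_{3} + v_{9} = v_{2} + v_{4} + v_{6} ; sig = (2;(1,1,1))
  P={0,5}:  v_{0} + v_{5} = v_{1} + v_{4} + 2·v_{8} ; sig = (2;(1,1,2))
  P={3,5}:  v_{3} + v_{5} = 2·v_{1} + v_{4} + 2·v_{6} + v_{7} ; sig = (2;(1,1,2,2))
  P={1,7,9}:  v_{1} + v_{7} + v_{9} = 0 ; sig = (3;())
  P={2,4,8}:  v_{2} + v_{4} + v_{8} = 0 ; sig = (3;())
  P={5,7,9}:  v_{5} + v_{7} + v_{9} = v_{4} + v_{6} + v_{8} ; sig = (3;(1,1,1))
  P={1,4,6,8}:  v_{1} + v_{4} + v_{6} + v_{8} = v_{5} ; sig = (4;(1))
  P={1,2,4,6,7}:  v_{1} + v_{2} + v_{4} + v_{6} + v_{7} = v_{3} ; sig = (5;(1))

so the primitive-relation signature multiset is
    (2;(1))
    (2;(1,1))
    (2;(1,1))
    (2;(1,1,1))
    (2;(1,1,1))
    (2;(1,1,2))
    (2;(1,1,2,2))
    (3;())
    (3;())
    (3;(1,1,1))
    (4;(1))
    (5;(1))


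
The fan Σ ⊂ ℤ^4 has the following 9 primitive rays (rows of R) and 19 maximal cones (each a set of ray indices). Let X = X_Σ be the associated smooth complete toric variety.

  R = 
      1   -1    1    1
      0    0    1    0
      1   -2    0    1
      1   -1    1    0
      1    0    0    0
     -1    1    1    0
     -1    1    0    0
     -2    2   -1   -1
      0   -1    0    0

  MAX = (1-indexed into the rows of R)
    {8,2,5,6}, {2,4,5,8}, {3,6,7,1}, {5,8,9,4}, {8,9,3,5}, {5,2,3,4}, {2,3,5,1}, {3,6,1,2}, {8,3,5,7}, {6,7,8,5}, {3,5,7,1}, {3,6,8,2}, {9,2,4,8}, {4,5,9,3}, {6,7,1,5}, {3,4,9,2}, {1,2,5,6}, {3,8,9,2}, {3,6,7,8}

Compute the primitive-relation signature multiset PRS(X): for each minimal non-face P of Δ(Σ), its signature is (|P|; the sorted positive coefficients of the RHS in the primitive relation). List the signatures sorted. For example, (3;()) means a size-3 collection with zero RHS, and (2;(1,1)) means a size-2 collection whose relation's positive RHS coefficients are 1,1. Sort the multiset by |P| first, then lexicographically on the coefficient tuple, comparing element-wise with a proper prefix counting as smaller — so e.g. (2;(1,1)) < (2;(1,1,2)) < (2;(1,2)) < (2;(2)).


12 minimal non-faces of Δ(Σ) (on 9 rays):

  P = {1,8}:  v_{1} + v_{8} = v_{7}  so sig = (2;(1))
  P = {2,7}:  v_{2} + v_{7} = v_{6}  so sig = (2;(1))
  P = {4,7}:  v_{4} + v_{7} = v_{2}  so sig = (2;(1))
  P = {1,9}:  v_{1} + v_{9} = v_{2} + v_{3}  so sig = (2;(1,1))
  P = {7,9}:  v_{7} + v_{9} = v_{2} + v_{3} + v_{8}  so sig = (2;(1,1,1))
  P = {1,4}:  v_{1} + v_{4} = 2·v_{2} + v_{3} + v_{5}  so sig = (2;(1,1,2))
  P = {6,9}:  v_{6} + v_{9} = 2·v_{2} + v_{3} + v_{8}  so sig = (2;(1,1,2))
  P = {4,6}:  v_{4} + v_{6} = 2·v_{2}  so sig = (2;(2))
  P = {2,5,9}:  v_{2} + v_{5} + v_{9} = v_{4}  so sig = (3;(1))
  P = {3,4,8}:  v_{3} + v_{4} + v_{8} = v_{9}  so sig = (3;(1))
  P = {3,5,6}:  v_{3} + v_{5} + v_{6} = v_{1}  so sig = (3;(1))
  P = {2,3,5,8}:  v_{2} + v_{3} + v_{5} + v_{8} = 0  so sig = (4;())

Hence PRS(X_Σ) =
{ (2;(1)) ×3,  (2;(1,1)),  (2;(1,1,1)),  (2;(1,1,2)) ×2,  (2;(2)),  (3;(1)) ×3,  (4;()) }


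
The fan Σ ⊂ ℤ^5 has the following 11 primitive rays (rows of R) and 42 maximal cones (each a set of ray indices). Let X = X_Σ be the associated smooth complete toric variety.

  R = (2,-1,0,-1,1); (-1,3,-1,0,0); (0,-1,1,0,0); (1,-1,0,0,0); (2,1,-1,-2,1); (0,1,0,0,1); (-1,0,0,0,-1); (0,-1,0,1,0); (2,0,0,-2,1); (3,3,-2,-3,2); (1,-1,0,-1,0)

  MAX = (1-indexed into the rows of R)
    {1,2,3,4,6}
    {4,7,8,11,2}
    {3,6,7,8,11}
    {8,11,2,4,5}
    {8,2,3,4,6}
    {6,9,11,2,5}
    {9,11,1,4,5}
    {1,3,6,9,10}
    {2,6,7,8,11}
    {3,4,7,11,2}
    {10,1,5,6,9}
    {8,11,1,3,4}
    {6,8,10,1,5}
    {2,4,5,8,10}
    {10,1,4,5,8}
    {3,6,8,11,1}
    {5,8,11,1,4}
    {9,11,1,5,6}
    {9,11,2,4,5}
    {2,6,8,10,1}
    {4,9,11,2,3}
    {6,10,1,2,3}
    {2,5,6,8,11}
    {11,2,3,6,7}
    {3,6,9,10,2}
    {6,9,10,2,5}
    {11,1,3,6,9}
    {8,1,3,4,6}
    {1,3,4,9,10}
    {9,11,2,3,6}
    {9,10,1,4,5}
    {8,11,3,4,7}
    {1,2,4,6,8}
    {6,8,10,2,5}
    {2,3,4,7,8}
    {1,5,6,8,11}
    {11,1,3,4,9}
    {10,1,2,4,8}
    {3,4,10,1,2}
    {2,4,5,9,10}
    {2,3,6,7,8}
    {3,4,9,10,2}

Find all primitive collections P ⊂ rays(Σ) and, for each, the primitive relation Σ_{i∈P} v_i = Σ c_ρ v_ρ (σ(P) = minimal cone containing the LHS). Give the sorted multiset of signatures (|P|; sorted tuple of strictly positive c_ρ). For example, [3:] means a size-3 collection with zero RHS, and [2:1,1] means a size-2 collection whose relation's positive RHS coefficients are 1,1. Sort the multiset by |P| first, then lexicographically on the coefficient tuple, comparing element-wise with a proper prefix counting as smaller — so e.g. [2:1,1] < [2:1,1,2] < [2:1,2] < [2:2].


|primitive collections| = 18. Relations:

  P={1,7}:  v_{1} + v_{7} = v_{11} ; sig = [2:1]
  P={3,5}:  v_{3} + v_{5} = v_{9} ; sig = [2:1]
  P={8,9}:  v_{8} + v_{9} = v_{1} ; sig = [2:1]
  P={7,10}:  v_{7} + v_{10} = v_{2} + v_{5} + v_{11} ; sig = [2:1,1,1]
  P={7,9}:  v_{7} + v_{9} = v_{2} + v_{3} + 2·v_{11} ; sig = [2:1,1,2]
  P={5,7}:  v_{5} + v_{7} = v_{2} + 2·v_{11} ; sig = [2:1,2]
  P={10,11}:  v_{10} + v_{11} = 2·v_{5} ; sig = [2:2]
  P={4,6,7}:  v_{4} + v_{6} + v_{7} = 0 ; sig = [3:]
  P={1,2,5}:  v_{1} + v_{2} + v_{5} = v_{10} ; sig = [3:1]
  P={1,2,11}:  v_{1} + v_{2} + v_{11} = v_{5} ; sig = [3:1]
  P={4,6,11}:  v_{4} + v_{6} + v_{11} = v_{1} ; sig = [3:1]
  P={1,2,9}:  v_{1} + v_{2} + v_{9} = v_{3} + v_{10} ; sig = [3:1,1]
  P={4,6,9}:  v_{4} + v_{6} + v_{9} = 2·v_{1} + v_{2} + v_{3} ; sig = [3:1,1,2]
  P={3,8,10}:  v_{3} + v_{8} + v_{10} = 2·v_{1} + v_{2} ; sig = [3:1,2]
  P={4,5,6}:  v_{4} + v_{5} + v_{6} = 2·v_{1} + v_{2} ; sig = [3:1,2]
  P={4,6,10}:  v_{4} + v_{6} + v_{10} = 3·v_{1} + 2·v_{2} ; sig = [3:2,3]
  P={2,3,8,11}:  v_{2} + v_{3} + v_{8} + v_{11} = 0 ; sig = [4:]
  P={1,2,3,8}:  v_{1} + v_{2} + v_{3} + v_{8} = v_{4} + v_{6} ; sig = [4:1,1]

Sorted signature multiset PRS(X):
    [2:1]
    [2:1]
    [2:1]
    [2:1,1,1]
    [2:1,1,2]
    [2:1,2]
    [2:2]
    [3:]
    [3:1]
    [3:1]
    [3:1]
    [3:1,1]
    [3:1,1,2]
    [3:1,2]
    [3:1,2]
    [3:2,3]
    [4:]
    [4:1,1]
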